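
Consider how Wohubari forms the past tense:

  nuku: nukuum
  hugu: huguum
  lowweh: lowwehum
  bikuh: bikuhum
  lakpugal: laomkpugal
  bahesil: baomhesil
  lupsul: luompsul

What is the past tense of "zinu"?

zinuum

"zinu" ends in -u. The stems ending in -u (nuku → nukuum, hugu → huguum) add -um.
So zinu → zinuum.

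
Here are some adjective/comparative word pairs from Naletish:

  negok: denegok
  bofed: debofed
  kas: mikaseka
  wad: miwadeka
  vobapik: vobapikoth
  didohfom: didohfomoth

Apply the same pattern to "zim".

wad and bofed both end in -d yet inflect differently (miwadeka, debofed), so the final letter is not what conditions the rule; the number of vowels is.
"zim" has 1 vowel. The stems with 1 vowel (kas → mikaseka, wad → miwadeka) add mi- … -eka around the stem.
So zim → mizimeka.

mizimeka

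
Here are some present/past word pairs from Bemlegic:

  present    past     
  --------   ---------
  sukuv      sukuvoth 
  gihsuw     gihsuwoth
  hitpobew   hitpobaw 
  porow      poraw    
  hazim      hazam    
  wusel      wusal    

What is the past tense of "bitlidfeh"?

gihsuw and porow both end in -w yet inflect differently (gihsuwoth, poraw), so the final letter is not what conditions the rule; the last vowel is.
"bitlidfeh" has last vowel 'e'. The stems whose last vowel is 'e' (wusel → wusal, hitpobew → hitpobaw) change the last vowel to 'a'.
So bitlidfeh → bitlidfah.

bitlidfah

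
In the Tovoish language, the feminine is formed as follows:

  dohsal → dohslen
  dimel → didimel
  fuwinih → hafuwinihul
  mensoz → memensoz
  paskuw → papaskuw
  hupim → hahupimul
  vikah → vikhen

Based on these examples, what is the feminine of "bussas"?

vikah and fuwinih both end in -h yet inflect differently (vikhen, hafuwinihul), so the final letter is not what conditions the rule; the last vowel is.
"bussas" has last vowel 'a'. The stems whose last vowel is 'a' (vikah → vikhen, dohsal → dohslen) delete the last vowel and add -en.
The other patterns: stems whose last vowel is 'i' add ha- … -ul around the stem; stems whose last vowel is 'e', 'o' or 'u' repeat the first consonant+vowel as a prefix.
So bussas → busssen.

busssen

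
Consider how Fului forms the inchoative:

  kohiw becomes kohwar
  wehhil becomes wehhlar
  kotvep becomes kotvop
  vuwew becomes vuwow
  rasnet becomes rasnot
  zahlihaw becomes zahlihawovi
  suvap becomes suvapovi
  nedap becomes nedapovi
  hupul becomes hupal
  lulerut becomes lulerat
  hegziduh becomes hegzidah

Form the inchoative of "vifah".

vifahovi

kohiw and vuwew both end in -w yet inflect differently (kohwar, vuwow), so the final letter is not what conditions the rule; the last vowel is.
"vifah" has last vowel 'a'. The stems whose last vowel is 'a' (zahlihaw → zahlihawovi, suvap → suvapovi, nedap → nedapovi) add -ovi.
So vifah → vifahovi.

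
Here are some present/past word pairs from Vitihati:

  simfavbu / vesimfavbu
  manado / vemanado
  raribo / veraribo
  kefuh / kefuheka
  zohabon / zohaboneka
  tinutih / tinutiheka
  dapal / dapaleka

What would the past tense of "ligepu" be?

simfavbu and kefuh both have last vowel 'u' yet inflect differently (vesimfavbu, kefuheka), so the last vowel is not what conditions the rule; whether the stem ends in a vowel or a consonant is.
"ligepu" ends in a vowel. The stems ending in a vowel (raribo → veraribo, simfavbu → vesimfavbu, manado → vemanado) add the prefix ve-.
So ligepu → veligepu.

veligepu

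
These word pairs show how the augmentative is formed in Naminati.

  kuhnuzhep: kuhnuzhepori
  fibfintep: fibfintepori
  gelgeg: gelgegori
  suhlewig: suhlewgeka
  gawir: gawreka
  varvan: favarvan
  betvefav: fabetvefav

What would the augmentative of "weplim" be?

gelgeg and suhlewig both end in -g yet inflect differently (gelgegori, suhlewgeka), so the final letter is not what conditions the rule; the last vowel is.
"weplim" has last vowel 'i'. The stems whose last vowel is 'i' (suhlewig → suhlewgeka, gawir → gawreka) delete the last vowel and add -eka.
So weplim → weplmeka.

weplmeka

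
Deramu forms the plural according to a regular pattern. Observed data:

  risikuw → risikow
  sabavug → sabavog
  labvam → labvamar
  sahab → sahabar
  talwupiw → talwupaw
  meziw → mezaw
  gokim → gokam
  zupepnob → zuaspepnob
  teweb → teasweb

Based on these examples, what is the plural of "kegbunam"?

kegbunamar

risikuw and talwupiw both end in -w yet inflect differently (risikow, talwupaw), so the final letter is not what conditions the rule; the last vowel is.
"kegbunam" has last vowel 'a'. The stems whose last vowel is 'a' (labvam → labvamar, sahab → sahabar) add -ar.
So kegbunam → kegbunamar.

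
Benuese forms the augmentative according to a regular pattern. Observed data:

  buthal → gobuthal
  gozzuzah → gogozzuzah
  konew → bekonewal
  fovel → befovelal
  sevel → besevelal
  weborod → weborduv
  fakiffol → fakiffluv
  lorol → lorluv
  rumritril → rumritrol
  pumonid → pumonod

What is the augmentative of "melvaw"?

buthal and fovel both end in -l yet inflect differently (gobuthal, befovelal), so the final letter is not what conditions the rule; the last vowel is.
"melvaw" has last vowel 'a'. The stems whose last vowel is 'a' (buthal → gobuthal, gozzuzah → gogozzuzah) add the prefix go-.
So melvaw → gomelvaw.

gomelvaw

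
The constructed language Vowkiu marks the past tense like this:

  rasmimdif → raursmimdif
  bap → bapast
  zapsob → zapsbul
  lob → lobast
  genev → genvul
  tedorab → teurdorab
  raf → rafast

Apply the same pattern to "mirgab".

lob and zapsob both end in -b yet inflect differently (lobast, zapsbul), so the final letter is not what conditions the rule; the number of vowels is.
"mirgab" has 2 vowels. The stems with 2 vowels (genev → genvul, zapsob → zapsbul) delete the last vowel and add -ul.
So mirgab → mirgbul.

mirgbul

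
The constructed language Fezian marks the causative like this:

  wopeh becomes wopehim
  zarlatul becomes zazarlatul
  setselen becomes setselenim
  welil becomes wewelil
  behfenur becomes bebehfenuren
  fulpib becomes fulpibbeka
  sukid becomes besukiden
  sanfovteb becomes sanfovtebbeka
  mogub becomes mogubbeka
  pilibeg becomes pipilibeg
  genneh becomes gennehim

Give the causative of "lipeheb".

wopeh and sanfovteb both have last vowel 'e' yet inflect differently (wopehim, sanfovtebbeka), so the last vowel is not what conditions the rule; the final letter is.
"lipeheb" ends in -b. The stems ending in -b (mogub → mogubbeka, sanfovteb → sanfovtebbeka, fulpib → fulpibbeka) double the final consonant and add -eka.
The other patterns: stems ending in -h or -n add -im; stems ending in -g or -l repeat the first consonant+vowel as a prefix; stems ending in -d or -r add be- … -en around the stem.
So lipeheb → lipehebbeka.

lipehebbeka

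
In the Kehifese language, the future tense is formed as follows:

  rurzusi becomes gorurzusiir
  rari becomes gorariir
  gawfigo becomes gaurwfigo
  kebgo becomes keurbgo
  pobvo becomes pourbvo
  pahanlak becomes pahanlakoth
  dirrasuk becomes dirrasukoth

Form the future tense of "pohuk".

pohukoth

"pohuk" ends in -k. The stems ending in -k (pahanlak → pahanlakoth, dirrasuk → dirrasukoth) add -oth.
The other patterns: stems ending in -i add go- … -ir around the stem; stems ending in -o insert -ur- after the first vowel.
So pohuk → pohukoth.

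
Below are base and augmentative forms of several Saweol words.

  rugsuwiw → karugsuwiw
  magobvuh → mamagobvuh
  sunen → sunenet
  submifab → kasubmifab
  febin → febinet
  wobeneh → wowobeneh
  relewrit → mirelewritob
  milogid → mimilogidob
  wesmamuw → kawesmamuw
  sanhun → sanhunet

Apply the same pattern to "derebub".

kaderebub

febin and rugsuwiw both have last vowel 'i' yet inflect differently (febinet, karugsuwiw), so the last vowel is not what conditions the rule; the final letter is.
"derebub" ends in -b. The one such stem in the data (submifab → kasubmifab) adds the prefix ka-, so the same rule applies.
So derebub → kaderebub.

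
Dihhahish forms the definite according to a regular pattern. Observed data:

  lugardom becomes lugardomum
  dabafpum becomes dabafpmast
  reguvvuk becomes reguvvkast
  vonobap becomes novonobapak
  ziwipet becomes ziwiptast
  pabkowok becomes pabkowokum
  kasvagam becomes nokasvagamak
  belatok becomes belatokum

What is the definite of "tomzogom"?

kasvagam and lugardom both end in -m yet inflect differently (nokasvagamak, lugardomum), so the final letter is not what conditions the rule; the last vowel is.
"tomzogom" has last vowel 'o'. The stems whose last vowel is 'o' (pabkowok → pabkowokum, belatok → belatokum, lugardom → lugardomum) add -um.
The other patterns: stems whose last vowel is 'a' add no- … -ak around the stem; stems whose last vowel is 'e' or 'u' delete the last vowel and add -ast.
So tomzogom → tomzogomum.

tomzogomum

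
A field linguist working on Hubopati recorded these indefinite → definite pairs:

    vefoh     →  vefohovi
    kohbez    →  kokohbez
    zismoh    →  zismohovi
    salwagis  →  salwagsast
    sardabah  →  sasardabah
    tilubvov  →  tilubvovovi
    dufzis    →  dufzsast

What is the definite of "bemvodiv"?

"bemvodiv" has last vowel 'i'. The stems whose last vowel is 'i' (salwagis → salwagsast, dufzis → dufzsast) delete the last vowel and add -ast.
The other patterns: stems whose last vowel is 'o' add -ovi; stems whose last vowel is 'a' or 'e' repeat the first consonant+vowel as a prefix.
So bemvodiv → bemvodvast.

bemvodvast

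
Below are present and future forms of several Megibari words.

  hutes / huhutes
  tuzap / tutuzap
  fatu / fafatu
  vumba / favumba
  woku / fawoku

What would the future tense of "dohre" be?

vumba and tuzap both have last vowel 'a' yet inflect differently (favumba, tutuzap), so the last vowel is not what conditions the rule; whether the stem ends in a vowel or a consonant is.
"dohre" ends in a vowel. The stems ending in a vowel (woku → fawoku, vumba → favumba, fatu → fafatu) add the prefix fa-.
So dohre → fadohre.

fadohre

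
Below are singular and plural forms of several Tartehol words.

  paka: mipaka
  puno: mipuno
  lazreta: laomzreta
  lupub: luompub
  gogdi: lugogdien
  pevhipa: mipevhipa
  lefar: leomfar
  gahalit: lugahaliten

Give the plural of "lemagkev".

leommagkev

"lemagkev" begins with l-. The stems beginning with l- (lefar → leomfar, lupub → luompub, lazreta → laomzreta) insert -om- after the first vowel.
The other patterns: stems beginning with p- add the prefix mi-; stems beginning with g- add lu- … -en around the stem.
So lemagkev → leommagkev.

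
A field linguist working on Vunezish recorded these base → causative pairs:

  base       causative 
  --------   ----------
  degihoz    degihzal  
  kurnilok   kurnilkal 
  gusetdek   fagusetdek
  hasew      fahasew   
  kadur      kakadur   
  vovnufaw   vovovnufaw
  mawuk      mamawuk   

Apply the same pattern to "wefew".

"wefew" has last vowel 'e'. The stems whose last vowel is 'e' (gusetdek → fagusetdek, hasew → fahasew) add the prefix fa-.
So wefew → fawefew.

fawefew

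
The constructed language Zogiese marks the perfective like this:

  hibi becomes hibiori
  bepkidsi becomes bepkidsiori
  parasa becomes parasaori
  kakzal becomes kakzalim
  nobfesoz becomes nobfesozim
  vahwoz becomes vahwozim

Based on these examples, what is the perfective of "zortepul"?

zortepulim

parasa and kakzal both have last vowel 'a' yet inflect differently (parasaori, kakzalim), so the last vowel is not what conditions the rule; whether the stem ends in a vowel or a consonant is.
"zortepul" ends in a consonant. The stems ending in a consonant (kakzal → kakzalim, nobfesoz → nobfesozim, vahwoz → vahwozim) add -im.
The other pattern: stems ending in a vowel add -ori.
So zortepul → zortepulim.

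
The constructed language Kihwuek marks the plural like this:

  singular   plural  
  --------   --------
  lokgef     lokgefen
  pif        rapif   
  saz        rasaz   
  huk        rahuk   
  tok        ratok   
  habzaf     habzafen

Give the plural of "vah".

pif and habzaf both end in -f yet inflect differently (rapif, habzafen), so the final letter is not what conditions the rule; the number of vowels is.
"vah" has 1 vowel. The stems with 1 vowel (tok → ratok, saz → rasaz, huk → rahuk) add the prefix ra-.
The other pattern: stems with 2 vowels add -en.
So vah → ravah.

ravah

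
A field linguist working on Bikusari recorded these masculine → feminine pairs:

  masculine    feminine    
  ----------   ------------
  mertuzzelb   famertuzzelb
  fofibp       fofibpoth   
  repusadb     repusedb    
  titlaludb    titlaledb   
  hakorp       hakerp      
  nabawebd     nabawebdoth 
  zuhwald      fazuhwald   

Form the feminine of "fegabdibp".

fegabdibpoth

"fegabdibp" has second-to-last letter 'b'. The stems whose second-to-last letter is 'b' (nabawebd → nabawebdoth, fofibp → fofibpoth) add -oth.
The other patterns: stems whose second-to-last letter is 'l' add the prefix fa-; stems whose second-to-last letter is 'd' or 'r' change the last vowel to 'e'.
So fegabdibp → fegabdibpoth.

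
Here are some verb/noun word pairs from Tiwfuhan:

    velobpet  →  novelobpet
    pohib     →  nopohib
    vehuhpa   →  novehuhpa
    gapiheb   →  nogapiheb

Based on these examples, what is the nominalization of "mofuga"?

nomofuga

Every pair shown (velobpet → novelobpet, pohib → nopohib, vehuhpa → novehuhpa, …) follows the same rule: add the prefix no-.
So mofuga → nomofuga.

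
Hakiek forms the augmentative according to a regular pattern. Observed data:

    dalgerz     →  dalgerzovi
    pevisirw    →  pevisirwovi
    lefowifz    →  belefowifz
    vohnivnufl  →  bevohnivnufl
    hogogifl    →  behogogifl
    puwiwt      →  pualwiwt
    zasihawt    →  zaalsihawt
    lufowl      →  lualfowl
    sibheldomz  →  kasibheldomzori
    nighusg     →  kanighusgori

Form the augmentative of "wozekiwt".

dalgerz and lefowifz both end in -z yet inflect differently (dalgerzovi, belefowifz), so the final letter is not what conditions the rule; the second-to-last letter is.
"wozekiwt" has second-to-last letter 'w'. The stems whose second-to-last letter is 'w' (puwiwt → pualwiwt, zasihawt → zaalsihawt, lufowl → lualfowl) insert -al- after the first vowel.
The other patterns: stems whose second-to-last letter is 'r' add -ovi; stems whose second-to-last letter is 'f' add the prefix be-; stems whose second-to-last letter is 'm' or 's' add ka- … -ori around the stem.
So wozekiwt → woalzekiwt.

woalzekiwt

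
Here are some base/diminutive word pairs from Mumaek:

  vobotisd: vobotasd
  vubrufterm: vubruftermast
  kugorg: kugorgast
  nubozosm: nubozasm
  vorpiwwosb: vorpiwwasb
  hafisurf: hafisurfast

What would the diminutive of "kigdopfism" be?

kigdopfasm

nubozosm and vubrufterm both end in -m yet inflect differently (nubozasm, vubruftermast), so the final letter is not what conditions the rule; the second-to-last letter is.
"kigdopfism" has second-to-last letter 's'. The stems whose second-to-last letter is 's' (vobotisd → vobotasd, nubozosm → nubozasm, vorpiwwosb → vorpiwwasb) change the last vowel to 'a'.
The other pattern: stems whose second-to-last letter is 'r' add -ast.
So kigdopfism → kigdopfasm.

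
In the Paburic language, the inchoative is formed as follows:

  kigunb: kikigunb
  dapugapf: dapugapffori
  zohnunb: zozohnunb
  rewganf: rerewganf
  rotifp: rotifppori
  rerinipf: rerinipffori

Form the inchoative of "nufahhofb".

rewganf and dapugapf both end in -f yet inflect differently (rerewganf, dapugapffori), so the final letter is not what conditions the rule; the second-to-last letter is.
"nufahhofb" has second-to-last letter 'f'. The one such stem in the data (rotifp → rotifppori) doubles the final consonant and adds -ori (as do dapugapf, rerinipf), so the same rule applies.
The other pattern: stems whose second-to-last letter is 'n' repeat the first consonant+vowel as a prefix.
So nufahhofb → nufahhofbbori.

nufahhofbbori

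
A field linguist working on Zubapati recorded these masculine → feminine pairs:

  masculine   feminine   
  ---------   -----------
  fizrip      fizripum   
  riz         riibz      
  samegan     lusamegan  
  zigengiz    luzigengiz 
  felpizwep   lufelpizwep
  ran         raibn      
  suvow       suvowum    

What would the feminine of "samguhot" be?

lusamguhot

fizrip and felpizwep both end in -p yet inflect differently (fizripum, lufelpizwep), so the final letter is not what conditions the rule; the number of vowels is.
"samguhot" has 3 vowels. The stems with 3 vowels (felpizwep → lufelpizwep, zigengiz → luzigengiz, samegan → lusamegan) add the prefix lu-.
The other patterns: stems with 1 vowel insert -ib- after the first vowel; stems with 2 vowels add -um.
So samguhot → lusamguhot.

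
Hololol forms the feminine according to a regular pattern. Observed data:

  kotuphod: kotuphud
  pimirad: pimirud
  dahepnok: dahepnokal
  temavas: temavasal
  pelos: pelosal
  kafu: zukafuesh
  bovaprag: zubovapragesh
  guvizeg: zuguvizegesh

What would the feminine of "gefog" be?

zugefogesh

kotuphod and dahepnok both have last vowel 'o' yet inflect differently (kotuphud, dahepnokal), so the last vowel is not what conditions the rule; the final letter is.
"gefog" ends in -g. The stems ending in -g (bovaprag → zubovapragesh, guvizeg → zuguvizegesh) add zu- … -esh around the stem.
The other patterns: stems ending in -d change the last vowel to 'u'; stems ending in -k or -s add -al.
So gefog → zugefogesh.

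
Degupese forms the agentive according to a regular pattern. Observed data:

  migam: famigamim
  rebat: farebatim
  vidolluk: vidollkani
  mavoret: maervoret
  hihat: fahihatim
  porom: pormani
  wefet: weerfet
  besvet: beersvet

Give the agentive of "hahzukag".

hihat and besvet both end in -t yet inflect differently (fahihatim, beersvet), so the final letter is not what conditions the rule; the last vowel is.
"hahzukag" has last vowel 'a'. The stems whose last vowel is 'a' (migam → famigamim, hihat → fahihatim, rebat → farebatim) add fa- … -im around the stem.
The other patterns: stems whose last vowel is 'e' insert -er- after the first vowel; stems whose last vowel is 'o' or 'u' delete the last vowel and add -ani.
So hahzukag → fahahzukagim.

fahahzukagim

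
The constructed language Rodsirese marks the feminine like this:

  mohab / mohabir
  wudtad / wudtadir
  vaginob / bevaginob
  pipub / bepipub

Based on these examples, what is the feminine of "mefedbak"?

mefedbakir

mohab and vaginob both end in -b yet inflect differently (mohabir, bevaginob), so the final letter is not what conditions the rule; the last vowel is.
"mefedbak" has last vowel 'a'. The stems whose last vowel is 'a' (mohab → mohabir, wudtad → wudtadir) add -ir.
The other pattern: stems whose last vowel is 'o' or 'u' add the prefix be-.
So mefedbak → mefedbakir.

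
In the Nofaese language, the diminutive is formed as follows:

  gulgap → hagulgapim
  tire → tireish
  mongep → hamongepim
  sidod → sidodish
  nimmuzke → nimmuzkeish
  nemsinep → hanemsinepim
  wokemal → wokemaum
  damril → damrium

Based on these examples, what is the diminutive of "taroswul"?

gulgap and wokemal both have last vowel 'a' yet inflect differently (hagulgapim, wokemaum), so the last vowel is not what conditions the rule; the final letter is.
"taroswul" ends in -l. The stems ending in -l (damril → damrium, wokemal → wokemaum) drop the final letter and add -um.
So taroswul → taroswuum.

taroswuum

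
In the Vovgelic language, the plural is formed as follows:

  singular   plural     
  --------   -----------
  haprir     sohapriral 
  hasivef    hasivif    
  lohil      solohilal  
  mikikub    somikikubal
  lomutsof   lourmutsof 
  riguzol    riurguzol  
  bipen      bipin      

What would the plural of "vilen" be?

vilin

"vilen" has last vowel 'e'. The stems whose last vowel is 'e' (hasivef → hasivif, bipen → bipin) change the last vowel to 'i'.
The other patterns: stems whose last vowel is 'o' insert -ur- after the first vowel; stems whose last vowel is 'i' or 'u' add so- … -al around the stem.
So vilen → vilin.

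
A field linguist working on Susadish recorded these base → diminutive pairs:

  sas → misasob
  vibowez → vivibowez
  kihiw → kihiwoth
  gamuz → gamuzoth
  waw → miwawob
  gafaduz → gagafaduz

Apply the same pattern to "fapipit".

fafapipit

"fapipit" has 3 vowels. The stems with 3 vowels (gafaduz → gagafaduz, vibowez → vivibowez) repeat the first consonant+vowel as a prefix.
So fapipit → fafapipit.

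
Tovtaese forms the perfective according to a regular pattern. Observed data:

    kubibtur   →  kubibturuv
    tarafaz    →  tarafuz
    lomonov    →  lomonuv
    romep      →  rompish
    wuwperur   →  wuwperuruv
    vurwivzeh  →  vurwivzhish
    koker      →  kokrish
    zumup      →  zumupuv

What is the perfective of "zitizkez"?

zitizkzish

romep and zumup both end in -p yet inflect differently (rompish, zumupuv), so the final letter is not what conditions the rule; the last vowel is.
"zitizkez" has last vowel 'e'. The stems whose last vowel is 'e' (vurwivzeh → vurwivzhish, romep → rompish, koker → kokrish) delete the last vowel and add -ish.
The other patterns: stems whose last vowel is 'u' add -uv; stems whose last vowel is 'a' or 'o' change the last vowel to 'u'.
So zitizkez → zitizkzish.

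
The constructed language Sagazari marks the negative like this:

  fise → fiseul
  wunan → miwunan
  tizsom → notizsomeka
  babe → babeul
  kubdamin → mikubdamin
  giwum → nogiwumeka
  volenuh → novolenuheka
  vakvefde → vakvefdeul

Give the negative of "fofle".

vakvefde and volenuh both begin with v- yet inflect differently (vakvefdeul, novolenuheka), so the first letter is not what conditions the rule; the final letter is.
"fofle" ends in -e. The stems ending in -e (fise → fiseul, vakvefde → vakvefdeul, babe → babeul) add -ul.
So fofle → fofleul.

fofleul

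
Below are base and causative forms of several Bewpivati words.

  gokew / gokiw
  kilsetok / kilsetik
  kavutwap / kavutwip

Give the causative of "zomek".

zomik

Every pair shown (gokew → gokiw, kilsetok → kilsetik, kavutwap → kavutwip) follows the same rule: change the last vowel to 'i'.
So zomek → zomik.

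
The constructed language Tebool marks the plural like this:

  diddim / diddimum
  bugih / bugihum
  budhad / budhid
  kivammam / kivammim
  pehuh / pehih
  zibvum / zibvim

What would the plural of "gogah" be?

"gogah" has last vowel 'a'. The stems whose last vowel is 'a' (budhad → budhid, kivammam → kivammim) change the last vowel to 'i'.
The other pattern: stems whose last vowel is 'i' add -um.
So gogah → gogih.

gogih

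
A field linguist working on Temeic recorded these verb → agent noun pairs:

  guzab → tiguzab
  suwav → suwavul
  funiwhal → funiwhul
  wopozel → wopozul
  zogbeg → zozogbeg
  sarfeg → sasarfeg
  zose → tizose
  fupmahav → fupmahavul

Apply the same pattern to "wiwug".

"wiwug" ends in -g. The stems ending in -g (sarfeg → sasarfeg, zogbeg → zozogbeg) repeat the first consonant+vowel as a prefix.
The other patterns: stems ending in -v add -ul; stems ending in -l change the last vowel to 'u'; stems ending in -b or -e add the prefix ti-.
So wiwug → wiwiwug.

wiwiwug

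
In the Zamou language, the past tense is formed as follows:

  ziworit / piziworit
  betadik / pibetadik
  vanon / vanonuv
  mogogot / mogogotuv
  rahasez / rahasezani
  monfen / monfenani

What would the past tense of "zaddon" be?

zaddonuv

ziworit and mogogot both end in -t yet inflect differently (piziworit, mogogotuv), so the final letter is not what conditions the rule; the last vowel is.
"zaddon" has last vowel 'o'. The stems whose last vowel is 'o' (vanon → vanonuv, mogogot → mogogotuv) add -uv.
So zaddon → zaddonuv.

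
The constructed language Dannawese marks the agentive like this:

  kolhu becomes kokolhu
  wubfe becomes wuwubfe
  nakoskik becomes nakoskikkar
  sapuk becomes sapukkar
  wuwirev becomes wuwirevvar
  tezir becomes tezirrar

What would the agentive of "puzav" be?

puzavvar

kolhu and sapuk both have last vowel 'u' yet inflect differently (kokolhu, sapukkar), so the last vowel is not what conditions the rule; whether the stem ends in a vowel or a consonant is.
"puzav" ends in a consonant. The stems ending in a consonant (nakoskik → nakoskikkar, sapuk → sapukkar, wuwirev → wuwirevvar) double the final consonant and add -ar.
So puzav → puzavvar.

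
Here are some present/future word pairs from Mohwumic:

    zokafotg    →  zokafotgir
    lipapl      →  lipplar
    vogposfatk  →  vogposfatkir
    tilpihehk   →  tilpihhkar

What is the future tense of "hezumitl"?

hezumitlir

vogposfatk and tilpihehk both end in -k yet inflect differently (vogposfatkir, tilpihhkar), so the final letter is not what conditions the rule; the second-to-last letter is.
"hezumitl" has second-to-last letter 't'. The stems whose second-to-last letter is 't' (vogposfatk → vogposfatkir, zokafotg → zokafotgir) add -ir.
So hezumitl → hezumitlir.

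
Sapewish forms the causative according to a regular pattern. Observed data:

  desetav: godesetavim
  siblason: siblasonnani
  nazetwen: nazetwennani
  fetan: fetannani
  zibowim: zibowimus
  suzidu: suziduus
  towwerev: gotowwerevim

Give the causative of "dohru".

dohruus

"dohru" ends in -u. The one such stem in the data (suzidu → suziduus) adds -us, so the same rule applies.
The other patterns: stems ending in -v add go- … -im around the stem; stems ending in -n double the final consonant and add -ani.
So dohru → dohruus.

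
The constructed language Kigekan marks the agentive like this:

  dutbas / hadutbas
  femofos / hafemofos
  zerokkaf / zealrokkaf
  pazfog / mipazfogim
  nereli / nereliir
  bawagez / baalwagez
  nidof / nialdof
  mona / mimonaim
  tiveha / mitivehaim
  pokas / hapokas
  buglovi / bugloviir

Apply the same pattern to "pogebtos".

dutbas and mona both have last vowel 'a' yet inflect differently (hadutbas, mimonaim), so the last vowel is not what conditions the rule; the final letter is.
"pogebtos" ends in -s. The stems ending in -s (femofos → hafemofos, dutbas → hadutbas, pokas → hapokas) add the prefix ha-.
So pogebtos → hapogebtos.

hapogebtos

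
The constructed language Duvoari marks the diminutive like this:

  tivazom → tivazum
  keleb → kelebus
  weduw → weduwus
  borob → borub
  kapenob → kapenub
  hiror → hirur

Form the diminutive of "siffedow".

borob and keleb both end in -b yet inflect differently (borub, kelebus), so the final letter is not what conditions the rule; the last vowel is.
"siffedow" has last vowel 'o'. The stems whose last vowel is 'o' (tivazom → tivazum, borob → borub, hiror → hirur) change the last vowel to 'u'.
So siffedow → siffeduw.

siffeduw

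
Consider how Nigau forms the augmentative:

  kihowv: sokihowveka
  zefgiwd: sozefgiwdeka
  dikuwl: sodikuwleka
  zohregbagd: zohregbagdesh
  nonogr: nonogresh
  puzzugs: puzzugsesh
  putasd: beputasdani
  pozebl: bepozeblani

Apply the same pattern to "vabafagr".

"vabafagr" has second-to-last letter 'g'. The stems whose second-to-last letter is 'g' (zohregbagd → zohregbagdesh, nonogr → nonogresh, puzzugs → puzzugsesh) add -esh.
So vabafagr → vabafagresh.

vabafagresh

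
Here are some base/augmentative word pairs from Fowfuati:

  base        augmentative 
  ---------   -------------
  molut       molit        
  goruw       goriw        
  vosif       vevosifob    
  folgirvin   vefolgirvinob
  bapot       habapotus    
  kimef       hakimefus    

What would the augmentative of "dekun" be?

molut and bapot both end in -t yet inflect differently (molit, habapotus), so the final letter is not what conditions the rule; the last vowel is.
"dekun" has last vowel 'u'. The stems whose last vowel is 'u' (molut → molit, goruw → goriw) change the last vowel to 'i'.
The other patterns: stems whose last vowel is 'i' add ve- … -ob around the stem; stems whose last vowel is 'e' or 'o' add ha- … -us around the stem.
So dekun → dekin.

dekin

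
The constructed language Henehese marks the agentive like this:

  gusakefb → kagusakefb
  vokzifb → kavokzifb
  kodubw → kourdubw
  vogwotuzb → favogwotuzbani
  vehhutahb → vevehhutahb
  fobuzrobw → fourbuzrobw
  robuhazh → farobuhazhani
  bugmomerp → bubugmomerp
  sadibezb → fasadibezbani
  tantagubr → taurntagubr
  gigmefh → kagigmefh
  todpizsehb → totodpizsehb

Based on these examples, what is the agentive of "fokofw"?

"fokofw" has second-to-last letter 'f'. The stems whose second-to-last letter is 'f' (gusakefb → kagusakefb, gigmefh → kagigmefh, vokzifb → kavokzifb) add the prefix ka-.
The other patterns: stems whose second-to-last letter is 'z' add fa- … -ani around the stem; stems whose second-to-last letter is 'b' insert -ur- after the first vowel; stems whose second-to-last letter is 'h' or 'r' repeat the first consonant+vowel as a prefix.
So fokofw → kafokofw.

kafokofw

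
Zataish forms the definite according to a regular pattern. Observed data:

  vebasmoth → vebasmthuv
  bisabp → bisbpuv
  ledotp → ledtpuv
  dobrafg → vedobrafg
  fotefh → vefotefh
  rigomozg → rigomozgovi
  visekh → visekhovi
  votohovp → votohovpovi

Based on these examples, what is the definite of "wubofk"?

vewubofk

vebasmoth and fotefh both end in -h yet inflect differently (vebasmthuv, vefotefh), so the final letter is not what conditions the rule; the second-to-last letter is.
"wubofk" has second-to-last letter 'f'. The stems whose second-to-last letter is 'f' (dobrafg → vedobrafg, fotefh → vefotefh) add the prefix ve-.
So wubofk → vewubofk.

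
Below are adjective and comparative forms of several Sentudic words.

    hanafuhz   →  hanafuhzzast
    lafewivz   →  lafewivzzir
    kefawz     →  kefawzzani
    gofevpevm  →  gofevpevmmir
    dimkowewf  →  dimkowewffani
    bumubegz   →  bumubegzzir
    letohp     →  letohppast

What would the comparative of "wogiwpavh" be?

kefawz and hanafuhz both end in -z yet inflect differently (kefawzzani, hanafuhzzast), so the final letter is not what conditions the rule; the second-to-last letter is.
"wogiwpavh" has second-to-last letter 'v'. The stems whose second-to-last letter is 'v' (lafewivz → lafewivzzir, gofevpevm → gofevpevmmir) double the final consonant and add -ir.
So wogiwpavh → wogiwpavhhir.

wogiwpavhhir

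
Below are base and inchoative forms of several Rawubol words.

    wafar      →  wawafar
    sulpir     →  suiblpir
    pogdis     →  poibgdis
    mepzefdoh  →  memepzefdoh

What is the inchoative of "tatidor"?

tatatidor

"tatidor" has last vowel 'o'. The one such stem in the data (mepzefdoh → memepzefdoh) repeats the first consonant+vowel as a prefix (as does wafar), so the same rule applies.
The other pattern: stems whose last vowel is 'i' insert -ib- after the first vowel.
So tatidor → tatatidor.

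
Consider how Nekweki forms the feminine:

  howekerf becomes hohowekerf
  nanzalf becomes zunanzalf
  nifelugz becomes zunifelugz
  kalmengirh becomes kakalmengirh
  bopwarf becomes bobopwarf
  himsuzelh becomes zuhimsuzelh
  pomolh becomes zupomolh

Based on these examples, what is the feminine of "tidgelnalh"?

kalmengirh and himsuzelh both end in -h yet inflect differently (kakalmengirh, zuhimsuzelh), so the final letter is not what conditions the rule; the second-to-last letter is.
"tidgelnalh" has second-to-last letter 'l'. The stems whose second-to-last letter is 'l' (himsuzelh → zuhimsuzelh, nanzalf → zunanzalf, pomolh → zupomolh) add the prefix zu-.
The other pattern: stems whose second-to-last letter is 'r' repeat the first consonant+vowel as a prefix.
So tidgelnalh → zutidgelnalh.

zutidgelnalh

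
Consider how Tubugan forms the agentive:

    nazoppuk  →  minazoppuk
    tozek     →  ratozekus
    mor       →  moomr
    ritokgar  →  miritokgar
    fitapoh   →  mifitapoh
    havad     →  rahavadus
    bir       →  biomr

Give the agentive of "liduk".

"liduk" has 2 vowels. The stems with 2 vowels (havad → rahavadus, tozek → ratozekus) add ra- … -us around the stem.
The other patterns: stems with 1 vowel insert -om- after the first vowel; stems with 3 vowels add the prefix mi-.
So liduk → ralidukus.

ralidukus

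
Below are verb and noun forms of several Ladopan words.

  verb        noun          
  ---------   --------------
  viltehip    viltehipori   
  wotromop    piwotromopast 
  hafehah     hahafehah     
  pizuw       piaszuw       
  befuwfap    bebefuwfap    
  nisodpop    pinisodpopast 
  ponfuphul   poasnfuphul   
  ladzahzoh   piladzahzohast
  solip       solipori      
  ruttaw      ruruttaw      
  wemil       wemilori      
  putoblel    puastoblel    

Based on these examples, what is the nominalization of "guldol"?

piguldolast

viltehip and befuwfap both end in -p yet inflect differently (viltehipori, bebefuwfap), so the final letter is not what conditions the rule; the last vowel is.
"guldol" has last vowel 'o'. The stems whose last vowel is 'o' (nisodpop → pinisodpopast, ladzahzoh → piladzahzohast, wotromop → piwotromopast) add pi- … -ast around the stem.
The other patterns: stems whose last vowel is 'i' add -ori; stems whose last vowel is 'a' repeat the first consonant+vowel as a prefix; stems whose last vowel is 'e' or 'u' insert -as- after the first vowel.
So guldol → piguldolast.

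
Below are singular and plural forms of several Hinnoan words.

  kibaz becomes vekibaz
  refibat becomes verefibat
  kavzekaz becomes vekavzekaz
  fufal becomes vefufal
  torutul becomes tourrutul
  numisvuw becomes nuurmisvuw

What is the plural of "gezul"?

geurzul

fufal and torutul both end in -l yet inflect differently (vefufal, tourrutul), so the final letter is not what conditions the rule; the last vowel is.
"gezul" has last vowel 'u'. The stems whose last vowel is 'u' (torutul → tourrutul, numisvuw → nuurmisvuw) insert -ur- after the first vowel.
So gezul → geurzul.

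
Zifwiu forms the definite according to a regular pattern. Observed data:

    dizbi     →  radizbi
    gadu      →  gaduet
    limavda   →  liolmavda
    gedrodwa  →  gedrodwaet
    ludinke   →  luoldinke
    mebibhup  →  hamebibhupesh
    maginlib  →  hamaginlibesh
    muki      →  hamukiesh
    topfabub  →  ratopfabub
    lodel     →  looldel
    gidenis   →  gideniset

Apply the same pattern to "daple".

radaple

"daple" begins with d-. The one such stem in the data (dizbi → radizbi) adds the prefix ra-, so the same rule applies.
The other patterns: stems beginning with m- add ha- … -esh around the stem; stems beginning with l- insert -ol- after the first vowel; stems beginning with g- add -et.
So daple → radaple.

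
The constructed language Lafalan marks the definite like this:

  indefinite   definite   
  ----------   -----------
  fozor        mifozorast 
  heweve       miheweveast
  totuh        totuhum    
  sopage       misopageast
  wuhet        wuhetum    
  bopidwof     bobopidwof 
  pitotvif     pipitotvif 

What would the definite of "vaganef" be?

wuhet and heweve both have last vowel 'e' yet inflect differently (wuhetum, miheweveast), so the last vowel is not what conditions the rule; the final letter is.
"vaganef" ends in -f. The stems ending in -f (pitotvif → pipitotvif, bopidwof → bobopidwof) repeat the first consonant+vowel as a prefix.
The other patterns: stems ending in -h or -t add -um; stems ending in -e or -r add mi- … -ast around the stem.
So vaganef → vavaganef.

vavaganef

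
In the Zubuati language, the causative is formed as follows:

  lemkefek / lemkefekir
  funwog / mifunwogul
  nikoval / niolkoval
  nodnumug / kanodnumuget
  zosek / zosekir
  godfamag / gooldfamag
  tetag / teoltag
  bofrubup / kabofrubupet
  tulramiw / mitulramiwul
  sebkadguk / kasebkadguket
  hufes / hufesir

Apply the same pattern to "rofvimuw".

sebkadguk and lemkefek both end in -k yet inflect differently (kasebkadguket, lemkefekir), so the final letter is not what conditions the rule; the last vowel is.
"rofvimuw" has last vowel 'u'. The stems whose last vowel is 'u' (bofrubup → kabofrubupet, nodnumug → kanodnumuget, sebkadguk → kasebkadguket) add ka- … -et around the stem.
So rofvimuw → karofvimuwet.

karofvimuwet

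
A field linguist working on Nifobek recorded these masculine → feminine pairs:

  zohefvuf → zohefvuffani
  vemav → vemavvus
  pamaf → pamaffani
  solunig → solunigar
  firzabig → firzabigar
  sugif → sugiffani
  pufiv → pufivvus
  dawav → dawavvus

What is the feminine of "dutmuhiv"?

vemav and pamaf both have last vowel 'a' yet inflect differently (vemavvus, pamaffani), so the last vowel is not what conditions the rule; the final letter is.
"dutmuhiv" ends in -v. The stems ending in -v (vemav → vemavvus, dawav → dawavvus, pufiv → pufivvus) double the final consonant and add -us.
So dutmuhiv → dutmuhivvus.

dutmuhivvus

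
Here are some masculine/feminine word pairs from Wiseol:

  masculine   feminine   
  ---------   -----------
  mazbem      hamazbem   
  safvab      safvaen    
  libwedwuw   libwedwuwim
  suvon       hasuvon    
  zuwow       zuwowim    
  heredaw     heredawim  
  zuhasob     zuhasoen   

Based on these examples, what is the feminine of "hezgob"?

hezgoen

zuhasob and zuwow both have last vowel 'o' yet inflect differently (zuhasoen, zuwowim), so the last vowel is not what conditions the rule; the final letter is.
"hezgob" ends in -b. The stems ending in -b (safvab → safvaen, zuhasob → zuhasoen) drop the final letter and add -en.
The other patterns: stems ending in -w add -im; stems ending in -m or -n add the prefix ha-.
So hezgob → hezgoen.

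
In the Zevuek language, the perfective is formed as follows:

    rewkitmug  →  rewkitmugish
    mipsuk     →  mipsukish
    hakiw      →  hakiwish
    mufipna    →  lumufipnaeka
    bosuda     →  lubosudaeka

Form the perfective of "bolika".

lubolikaeka

mufipna and mipsuk both begin with m- yet inflect differently (lumufipnaeka, mipsukish), so the first letter is not what conditions the rule; whether the stem ends in a vowel or a consonant is.
"bolika" ends in a vowel. The stems ending in a vowel (mufipna → lumufipnaeka, bosuda → lubosudaeka) add lu- … -eka around the stem.
So bolika → lubolikaeka.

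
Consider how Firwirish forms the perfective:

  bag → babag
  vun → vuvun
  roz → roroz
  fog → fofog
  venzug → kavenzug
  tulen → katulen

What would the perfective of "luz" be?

bag and venzug both end in -g yet inflect differently (babag, kavenzug), so the final letter is not what conditions the rule; the number of vowels is.
"luz" has 1 vowel. The stems with 1 vowel (bag → babag, vun → vuvun, roz → roroz) repeat the first consonant+vowel as a prefix.
The other pattern: stems with 2 vowels add the prefix ka-.
So luz → luluz.

luluz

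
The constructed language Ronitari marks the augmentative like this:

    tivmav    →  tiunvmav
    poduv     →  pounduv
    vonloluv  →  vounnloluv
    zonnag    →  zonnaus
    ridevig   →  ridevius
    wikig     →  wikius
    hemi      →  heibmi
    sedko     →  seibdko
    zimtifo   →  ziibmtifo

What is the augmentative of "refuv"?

reunfuv

tivmav and zonnag both have last vowel 'a' yet inflect differently (tiunvmav, zonnaus), so the last vowel is not what conditions the rule; the final letter is.
"refuv" ends in -v. The stems ending in -v (tivmav → tiunvmav, poduv → pounduv, vonloluv → vounnloluv) insert -un- after the first vowel.
The other patterns: stems ending in -g drop the final letter and add -us; stems ending in -i or -o insert -ib- after the first vowel.
So refuv → reunfuv.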